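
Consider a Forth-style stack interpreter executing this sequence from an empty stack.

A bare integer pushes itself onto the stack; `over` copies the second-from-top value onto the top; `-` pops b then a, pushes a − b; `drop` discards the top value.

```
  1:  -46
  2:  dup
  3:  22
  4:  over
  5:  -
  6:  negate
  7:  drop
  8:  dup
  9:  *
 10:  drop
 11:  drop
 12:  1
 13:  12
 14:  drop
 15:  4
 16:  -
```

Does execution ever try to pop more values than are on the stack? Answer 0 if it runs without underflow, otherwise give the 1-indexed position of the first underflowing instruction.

0

-46    -> [-46]
dup    -> [-46, -46]
22     -> [-46, -46, 22]
over   -> [-46, -46, 22, -46]
-      -> [-46, -46, 68]
negate -> [-46, -46, -68]
drop   -> [-46, -46]
dup    -> [-46, -46, -46]
*      -> [-46, 2116]
drop   -> [-46]
drop   -> []
1      -> [1]
12     -> [1, 12]
drop   -> [1]
4      -> [1, 4]
-      -> [-3]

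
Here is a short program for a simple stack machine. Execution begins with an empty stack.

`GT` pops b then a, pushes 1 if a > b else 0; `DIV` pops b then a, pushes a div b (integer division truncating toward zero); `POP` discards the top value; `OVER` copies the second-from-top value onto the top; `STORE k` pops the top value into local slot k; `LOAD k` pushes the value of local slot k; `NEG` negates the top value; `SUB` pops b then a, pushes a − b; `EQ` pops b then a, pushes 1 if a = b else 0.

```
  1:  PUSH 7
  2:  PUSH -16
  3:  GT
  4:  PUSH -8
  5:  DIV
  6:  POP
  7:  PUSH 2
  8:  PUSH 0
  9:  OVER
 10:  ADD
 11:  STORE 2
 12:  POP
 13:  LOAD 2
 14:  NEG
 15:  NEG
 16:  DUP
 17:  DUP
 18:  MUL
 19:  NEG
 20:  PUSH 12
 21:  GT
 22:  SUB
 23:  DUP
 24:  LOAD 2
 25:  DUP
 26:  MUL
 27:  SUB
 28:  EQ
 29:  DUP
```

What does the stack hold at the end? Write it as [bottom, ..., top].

PUSH 7   → 7
PUSH -16 → 7 -16
GT       → 1
PUSH -8  → 1 -8
DIV      → 0
POP      → (empty)
PUSH 2   → 2
PUSH 0   → 2 0
OVER     → 2 0 2
ADD      → 2 2
STORE 2  → 2
POP      → (empty)
LOAD 2   → 2
NEG      → -2
NEG      → 2
DUP      → 2 2
DUP      → 2 2 2
MUL      → 2 4
NEG      → 2 -4
PUSH 12  → 2 -4 12
GT       → 2 0
SUB      → 2
DUP      → 2 2
LOAD 2   → 2 2 2
DUP      → 2 2 2 2
MUL      → 2 2 4
SUB      → 2 -2
EQ       → 0
DUP      → 0 0

[0, 0]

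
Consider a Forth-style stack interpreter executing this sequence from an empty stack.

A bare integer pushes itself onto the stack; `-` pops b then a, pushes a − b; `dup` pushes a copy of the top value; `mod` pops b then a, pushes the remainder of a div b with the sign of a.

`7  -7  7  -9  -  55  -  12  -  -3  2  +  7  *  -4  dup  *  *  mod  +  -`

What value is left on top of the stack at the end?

65

7    7
-7   7 -7
7    7 -7 7
-9   7 -7 7 -9
-    7 -7 16
55   7 -7 16 55
-    7 -7 -39
12   7 -7 -39 12
-    7 -7 -51
-3   7 -7 -51 -3
2    7 -7 -51 -3 2
+    7 -7 -51 -1
7    7 -7 -51 -1 7
*    7 -7 -51 -7
-4   7 -7 -51 -7 -4
dup  7 -7 -51 -7 -4 -4
*    7 -7 -51 -7 16
*    7 -7 -51 -112
mod  7 -7 -51
+    7 -58
-    65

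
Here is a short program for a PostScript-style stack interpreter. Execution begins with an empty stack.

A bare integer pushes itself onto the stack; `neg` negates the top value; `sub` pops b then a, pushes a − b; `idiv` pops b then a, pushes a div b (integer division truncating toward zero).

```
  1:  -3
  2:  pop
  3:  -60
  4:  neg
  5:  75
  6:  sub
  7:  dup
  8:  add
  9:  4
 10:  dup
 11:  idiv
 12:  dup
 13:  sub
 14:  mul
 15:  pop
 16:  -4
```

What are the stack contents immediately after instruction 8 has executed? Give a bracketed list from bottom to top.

-3  : [-3]
pop : []
-60 : [-60]
neg : [60]
75  : [60, 75]
sub : [-15]
dup : [-15, -15]
add : [-30]

[-30]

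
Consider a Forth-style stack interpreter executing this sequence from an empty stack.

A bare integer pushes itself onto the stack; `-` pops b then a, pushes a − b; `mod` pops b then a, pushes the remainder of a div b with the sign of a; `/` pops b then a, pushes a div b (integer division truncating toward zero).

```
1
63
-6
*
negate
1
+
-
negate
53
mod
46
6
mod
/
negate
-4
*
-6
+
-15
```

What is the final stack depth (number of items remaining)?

2

1      → 1
63     → 1 63
-6     → 1 63 -6
*      → 1 -378
negate → 1 378
1      → 1 378 1
+      → 1 379
-      → -378
negate → 378
53     → 378 53
mod    → 7
46     → 7 46
6      → 7 46 6
mod    → 7 4
/      → 1
negate → -1
-4     → -1 -4
*      → 4
-6     → 4 -6
+      → -2
-15    → -2 -15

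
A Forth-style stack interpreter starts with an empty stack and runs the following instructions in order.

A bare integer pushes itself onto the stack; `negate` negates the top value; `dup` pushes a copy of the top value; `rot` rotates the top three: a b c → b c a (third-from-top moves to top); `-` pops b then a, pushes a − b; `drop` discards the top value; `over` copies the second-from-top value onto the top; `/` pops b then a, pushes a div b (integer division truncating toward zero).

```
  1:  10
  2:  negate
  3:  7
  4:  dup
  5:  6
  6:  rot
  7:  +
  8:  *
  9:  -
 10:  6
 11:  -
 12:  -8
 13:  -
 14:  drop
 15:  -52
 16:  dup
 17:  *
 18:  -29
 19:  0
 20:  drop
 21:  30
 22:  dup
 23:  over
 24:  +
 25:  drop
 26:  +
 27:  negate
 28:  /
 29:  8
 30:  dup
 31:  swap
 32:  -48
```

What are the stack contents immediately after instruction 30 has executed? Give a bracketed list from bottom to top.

[-2704, 8, 8]

10     : [10]
negate : [-10]
7      : [-10, 7]
dup    : [-10, 7, 7]
6      : [-10, 7, 7, 6]
rot    : [-10, 7, 6, 7]
+      : [-10, 7, 13]
*      : [-10, 91]
-      : [-101]
6      : [-101, 6]
-      : [-107]
-8     : [-107, -8]
-      : [-99]
drop   : []
-52    : [-52]
dup    : [-52, -52]
*      : [2704]
-29    : [2704, -29]
0      : [2704, -29, 0]
drop   : [2704, -29]
30     : [2704, -29, 30]
dup    : [2704, -29, 30, 30]
over   : [2704, -29, 30, 30, 30]
+      : [2704, -29, 30, 60]
drop   : [2704, -29, 30]
+      : [2704, 1]
negate : [2704, -1]
/      : [-2704]
8      : [-2704, 8]
dup    : [-2704, 8, 8]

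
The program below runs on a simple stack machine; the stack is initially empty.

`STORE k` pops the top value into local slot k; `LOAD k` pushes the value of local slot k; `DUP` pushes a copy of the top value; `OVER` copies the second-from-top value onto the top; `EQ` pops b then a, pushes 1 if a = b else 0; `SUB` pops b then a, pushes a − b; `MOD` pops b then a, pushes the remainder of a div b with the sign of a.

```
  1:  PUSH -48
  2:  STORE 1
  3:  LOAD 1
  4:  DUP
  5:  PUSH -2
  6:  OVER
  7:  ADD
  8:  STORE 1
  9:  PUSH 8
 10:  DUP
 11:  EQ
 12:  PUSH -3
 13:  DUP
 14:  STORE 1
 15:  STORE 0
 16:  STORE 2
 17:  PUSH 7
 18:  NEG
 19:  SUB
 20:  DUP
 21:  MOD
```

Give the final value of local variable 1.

PUSH -48 → [-48]
STORE 1  → []
LOAD 1   → [-48]
DUP      → [-48, -48]
PUSH -2  → [-48, -48, -2]
OVER     → [-48, -48, -2, -48]
ADD      → [-48, -48, -50]
STORE 1  → [-48, -48]
PUSH 8   → [-48, -48, 8]
DUP      → [-48, -48, 8, 8]
EQ       → [-48, -48, 1]
PUSH -3  → [-48, -48, 1, -3]
DUP      → [-48, -48, 1, -3, -3]
STORE 1  → [-48, -48, 1, -3]
STORE 0  → [-48, -48, 1]
STORE 2  → [-48, -48]
PUSH 7   → [-48, -48, 7]
NEG      → [-48, -48, -7]
SUB      → [-48, -41]
DUP      → [-48, -41, -41]
MOD      → [-48, 0]

-3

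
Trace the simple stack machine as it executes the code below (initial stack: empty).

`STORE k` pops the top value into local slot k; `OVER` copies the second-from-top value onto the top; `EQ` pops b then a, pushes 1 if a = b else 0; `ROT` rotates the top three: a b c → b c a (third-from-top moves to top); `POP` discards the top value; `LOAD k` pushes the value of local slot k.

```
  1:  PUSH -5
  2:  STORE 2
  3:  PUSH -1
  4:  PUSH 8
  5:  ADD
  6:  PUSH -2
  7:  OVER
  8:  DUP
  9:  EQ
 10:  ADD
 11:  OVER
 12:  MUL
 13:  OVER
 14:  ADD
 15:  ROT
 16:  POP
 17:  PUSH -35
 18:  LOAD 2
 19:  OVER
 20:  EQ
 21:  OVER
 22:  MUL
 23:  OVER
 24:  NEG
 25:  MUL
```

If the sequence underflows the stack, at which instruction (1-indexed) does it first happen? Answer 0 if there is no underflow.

PUSH -5 → [-5]
STORE 2 → []
PUSH -1 → [-1]
PUSH 8  → [-1, 8]
ADD     → [7]
PUSH -2 → [7, -2]
OVER    → [7, -2, 7]
DUP     → [7, -2, 7, 7]
EQ      → [7, -2, 1]
ADD     → [7, -1]
OVER    → [7, -1, 7]
MUL     → [7, -7]
OVER    → [7, -7, 7]
ADD     → [7, 0]
ROT  — needs 3 operands, stack has 2 → underflow

15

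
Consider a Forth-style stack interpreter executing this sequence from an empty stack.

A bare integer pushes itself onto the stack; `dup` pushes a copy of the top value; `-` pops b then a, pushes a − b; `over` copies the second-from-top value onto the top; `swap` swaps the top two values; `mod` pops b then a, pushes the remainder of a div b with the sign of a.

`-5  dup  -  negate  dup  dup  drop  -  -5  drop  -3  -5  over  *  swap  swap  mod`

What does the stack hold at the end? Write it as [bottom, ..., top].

-5     → [-5]
dup    → [-5, -5]
-      → [0]
negate → [0]
dup    → [0, 0]
dup    → [0, 0, 0]
drop   → [0, 0]
-      → [0]
-5     → [0, -5]
drop   → [0]
-3     → [0, -3]
-5     → [0, -3, -5]
over   → [0, -3, -5, -3]
*      → [0, -3, 15]
swap   → [0, 15, -3]
swap   → [0, -3, 15]
mod    → [0, -3]

[0, -3]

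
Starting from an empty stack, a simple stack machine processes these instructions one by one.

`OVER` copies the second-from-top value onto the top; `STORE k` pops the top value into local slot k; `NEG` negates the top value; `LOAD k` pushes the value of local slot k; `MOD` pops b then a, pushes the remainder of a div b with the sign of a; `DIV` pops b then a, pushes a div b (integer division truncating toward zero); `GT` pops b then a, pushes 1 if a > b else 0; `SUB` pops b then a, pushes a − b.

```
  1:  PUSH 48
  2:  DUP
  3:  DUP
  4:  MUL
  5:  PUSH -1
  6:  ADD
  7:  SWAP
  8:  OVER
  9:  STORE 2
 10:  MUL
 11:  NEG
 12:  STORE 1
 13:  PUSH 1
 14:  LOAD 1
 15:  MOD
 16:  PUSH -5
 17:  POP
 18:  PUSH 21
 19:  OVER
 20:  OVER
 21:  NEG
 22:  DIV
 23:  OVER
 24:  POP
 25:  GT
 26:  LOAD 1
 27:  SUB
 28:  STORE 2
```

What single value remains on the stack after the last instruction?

1

PUSH 48 → [48]
DUP     → [48, 48]
DUP     → [48, 48, 48]
MUL     → [48, 2304]
PUSH -1 → [48, 2304, -1]
ADD     → [48, 2303]
SWAP    → [2303, 48]
OVER    → [2303, 48, 2303]
STORE 2 → [2303, 48]
MUL     → [110544]
NEG     → [-110544]
STORE 1 → []
PUSH 1  → [1]
LOAD 1  → [1, -110544]
MOD     → [1]
PUSH -5 → [1, -5]
POP     → [1]
PUSH 21 → [1, 21]
OVER    → [1, 21, 1]
OVER    → [1, 21, 1, 21]
NEG     → [1, 21, 1, -21]
DIV     → [1, 21, 0]
OVER    → [1, 21, 0, 21]
POP     → [1, 21, 0]
GT      → [1, 1]
LOAD 1  → [1, 1, -110544]
SUB     → [1, 110545]
STORE 2 → [1]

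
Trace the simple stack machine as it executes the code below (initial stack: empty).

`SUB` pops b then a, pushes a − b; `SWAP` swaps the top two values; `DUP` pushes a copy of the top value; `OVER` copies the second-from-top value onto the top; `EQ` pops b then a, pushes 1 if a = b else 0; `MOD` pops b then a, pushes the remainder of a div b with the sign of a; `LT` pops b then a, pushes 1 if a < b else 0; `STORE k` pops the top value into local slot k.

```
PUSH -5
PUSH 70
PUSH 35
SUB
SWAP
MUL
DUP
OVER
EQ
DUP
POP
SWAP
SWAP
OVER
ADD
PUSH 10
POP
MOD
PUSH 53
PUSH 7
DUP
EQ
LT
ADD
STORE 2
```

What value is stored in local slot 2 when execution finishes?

-1

PUSH -5 -> [-5]
PUSH 70 -> [-5, 70]
PUSH 35 -> [-5, 70, 35]
SUB     -> [-5, 35]
SWAP    -> [35, -5]
MUL     -> [-175]
DUP     -> [-175, -175]
OVER    -> [-175, -175, -175]
EQ      -> [-175, 1]
DUP     -> [-175, 1, 1]
POP     -> [-175, 1]
SWAP    -> [1, -175]
SWAP    -> [-175, 1]
OVER    -> [-175, 1, -175]
ADD     -> [-175, -174]
PUSH 10 -> [-175, -174, 10]
POP     -> [-175, -174]
MOD     -> [-1]
PUSH 53 -> [-1, 53]
PUSH 7  -> [-1, 53, 7]
DUP     -> [-1, 53, 7, 7]
EQ      -> [-1, 53, 1]
LT      -> [-1, 0]
ADD     -> [-1]
STORE 2 -> []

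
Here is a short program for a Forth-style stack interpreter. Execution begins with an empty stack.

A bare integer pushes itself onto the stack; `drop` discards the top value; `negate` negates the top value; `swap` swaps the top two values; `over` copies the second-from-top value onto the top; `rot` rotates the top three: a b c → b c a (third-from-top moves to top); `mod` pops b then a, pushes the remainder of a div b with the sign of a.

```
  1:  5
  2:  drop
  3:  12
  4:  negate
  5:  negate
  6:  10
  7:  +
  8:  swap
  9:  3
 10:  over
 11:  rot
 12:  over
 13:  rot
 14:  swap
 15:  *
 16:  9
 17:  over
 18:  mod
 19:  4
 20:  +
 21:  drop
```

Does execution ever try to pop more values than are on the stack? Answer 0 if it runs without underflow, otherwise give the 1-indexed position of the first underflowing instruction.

5      → 5
drop   → (empty)
12     → 12
negate → -12
negate → 12
10     → 12 10
+      → 22
swap  — needs 2 operands, stack has 1 → underflow

8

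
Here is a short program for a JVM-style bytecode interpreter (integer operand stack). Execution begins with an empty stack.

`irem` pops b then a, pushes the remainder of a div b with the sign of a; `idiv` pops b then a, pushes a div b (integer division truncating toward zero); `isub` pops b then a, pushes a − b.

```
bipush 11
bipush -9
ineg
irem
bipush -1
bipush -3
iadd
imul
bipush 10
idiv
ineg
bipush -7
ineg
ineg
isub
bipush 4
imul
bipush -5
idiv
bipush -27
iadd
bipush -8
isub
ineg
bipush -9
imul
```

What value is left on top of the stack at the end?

bipush 11  -> 11
bipush -9  -> 11 -9
ineg       -> 11 9
irem       -> 2
bipush -1  -> 2 -1
bipush -3  -> 2 -1 -3
iadd       -> 2 -4
imul       -> -8
bipush 10  -> -8 10
idiv       -> 0
ineg       -> 0
bipush -7  -> 0 -7
ineg       -> 0 7
ineg       -> 0 -7
isub       -> 7
bipush 4   -> 7 4
imul       -> 28
bipush -5  -> 28 -5
idiv       -> -5
bipush -27 -> -5 -27
iadd       -> -32
bipush -8  -> -32 -8
isub       -> -24
ineg       -> 24
bipush -9  -> 24 -9
imul       -> -216

-216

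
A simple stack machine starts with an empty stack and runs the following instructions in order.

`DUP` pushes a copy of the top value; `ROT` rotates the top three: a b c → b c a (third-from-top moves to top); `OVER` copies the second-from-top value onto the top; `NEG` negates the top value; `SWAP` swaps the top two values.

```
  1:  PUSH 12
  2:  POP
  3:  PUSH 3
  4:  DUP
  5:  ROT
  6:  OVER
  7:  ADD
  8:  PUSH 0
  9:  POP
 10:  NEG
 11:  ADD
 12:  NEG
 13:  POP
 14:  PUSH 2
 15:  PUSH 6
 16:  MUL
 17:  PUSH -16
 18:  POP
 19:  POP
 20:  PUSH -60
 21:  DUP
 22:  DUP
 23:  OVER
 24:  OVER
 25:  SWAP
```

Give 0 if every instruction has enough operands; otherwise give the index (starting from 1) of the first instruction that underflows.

5

PUSH 12 : 12
POP     : (empty)
PUSH 3  : 3
DUP     : 3 3
ROT  — needs 3 operands, stack has 2 → underflow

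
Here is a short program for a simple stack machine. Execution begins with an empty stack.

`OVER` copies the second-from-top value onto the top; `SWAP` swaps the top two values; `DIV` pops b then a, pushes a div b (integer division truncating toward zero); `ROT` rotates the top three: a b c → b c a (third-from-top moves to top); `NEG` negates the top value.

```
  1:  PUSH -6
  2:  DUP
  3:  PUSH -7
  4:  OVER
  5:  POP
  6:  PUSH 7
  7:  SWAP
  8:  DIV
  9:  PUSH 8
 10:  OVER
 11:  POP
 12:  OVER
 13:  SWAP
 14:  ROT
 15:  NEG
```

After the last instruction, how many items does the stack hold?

5

PUSH -6 -> -6
DUP     -> -6 -6
PUSH -7 -> -6 -6 -7
OVER    -> -6 -6 -7 -6
POP     -> -6 -6 -7
PUSH 7  -> -6 -6 -7 7
SWAP    -> -6 -6 7 -7
DIV     -> -6 -6 -1
PUSH 8  -> -6 -6 -1 8
OVER    -> -6 -6 -1 8 -1
POP     -> -6 -6 -1 8
OVER    -> -6 -6 -1 8 -1
SWAP    -> -6 -6 -1 -1 8
ROT     -> -6 -6 -1 8 -1
NEG     -> -6 -6 -1 8 1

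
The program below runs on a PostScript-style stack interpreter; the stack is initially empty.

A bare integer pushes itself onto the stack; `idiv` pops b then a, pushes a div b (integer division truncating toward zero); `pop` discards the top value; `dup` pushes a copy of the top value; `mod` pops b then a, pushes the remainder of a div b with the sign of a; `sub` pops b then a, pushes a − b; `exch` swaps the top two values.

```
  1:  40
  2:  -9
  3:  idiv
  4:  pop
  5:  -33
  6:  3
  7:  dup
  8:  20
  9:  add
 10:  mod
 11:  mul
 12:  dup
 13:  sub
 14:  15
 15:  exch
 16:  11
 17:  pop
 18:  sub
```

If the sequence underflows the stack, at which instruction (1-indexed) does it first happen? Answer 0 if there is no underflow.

0

40   → 40
-9   → 40 -9
idiv → -4
pop  → (empty)
-33  → -33
3    → -33 3
dup  → -33 3 3
20   → -33 3 3 20
add  → -33 3 23
mod  → -33 3
mul  → -99
dup  → -99 -99
sub  → 0
15   → 0 15
exch → 15 0
11   → 15 0 11
pop  → 15 0
sub  → 15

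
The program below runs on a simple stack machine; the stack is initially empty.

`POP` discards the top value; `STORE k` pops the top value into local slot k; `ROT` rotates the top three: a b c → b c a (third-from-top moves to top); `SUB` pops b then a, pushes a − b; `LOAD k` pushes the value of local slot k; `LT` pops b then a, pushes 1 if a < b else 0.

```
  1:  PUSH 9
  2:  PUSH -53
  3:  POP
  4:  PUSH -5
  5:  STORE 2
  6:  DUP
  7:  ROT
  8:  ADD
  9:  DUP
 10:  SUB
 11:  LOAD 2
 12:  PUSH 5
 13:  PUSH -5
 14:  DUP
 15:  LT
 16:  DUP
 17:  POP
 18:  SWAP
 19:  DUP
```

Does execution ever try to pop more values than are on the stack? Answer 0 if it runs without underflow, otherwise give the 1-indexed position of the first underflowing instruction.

PUSH 9   -> 9
PUSH -53 -> 9 -53
POP      -> 9
PUSH -5  -> 9 -5
STORE 2  -> 9
DUP      -> 9 9
ROT  — needs 3 operands, stack has 2 → underflow

7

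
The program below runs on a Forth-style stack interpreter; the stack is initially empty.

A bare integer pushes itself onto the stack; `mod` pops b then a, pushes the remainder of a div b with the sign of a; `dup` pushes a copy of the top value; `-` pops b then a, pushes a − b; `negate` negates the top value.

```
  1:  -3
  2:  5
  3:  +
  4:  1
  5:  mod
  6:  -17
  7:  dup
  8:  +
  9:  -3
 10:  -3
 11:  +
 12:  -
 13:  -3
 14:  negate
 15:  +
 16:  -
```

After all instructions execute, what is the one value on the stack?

25

-3     -> -3
5      -> -3 5
+      -> 2
1      -> 2 1
mod    -> 0
-17    -> 0 -17
dup    -> 0 -17 -17
+      -> 0 -34
-3     -> 0 -34 -3
-3     -> 0 -34 -3 -3
+      -> 0 -34 -6
-      -> 0 -28
-3     -> 0 -28 -3
negate -> 0 -28 3
+      -> 0 -25
-      -> 25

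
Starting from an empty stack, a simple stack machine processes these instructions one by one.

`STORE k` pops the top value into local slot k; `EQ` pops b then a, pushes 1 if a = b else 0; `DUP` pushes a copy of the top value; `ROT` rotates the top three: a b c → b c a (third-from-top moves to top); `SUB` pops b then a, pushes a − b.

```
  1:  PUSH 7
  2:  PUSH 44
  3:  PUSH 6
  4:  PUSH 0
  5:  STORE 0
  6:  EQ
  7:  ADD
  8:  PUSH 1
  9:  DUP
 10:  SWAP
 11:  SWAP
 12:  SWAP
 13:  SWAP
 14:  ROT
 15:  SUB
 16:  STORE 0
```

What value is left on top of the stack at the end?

PUSH 7  → [7]
PUSH 44 → [7, 44]
PUSH 6  → [7, 44, 6]
PUSH 0  → [7, 44, 6, 0]
STORE 0 → [7, 44, 6]
EQ      → [7, 0]
ADD     → [7]
PUSH 1  → [7, 1]
DUP     → [7, 1, 1]
SWAP    → [7, 1, 1]
SWAP    → [7, 1, 1]
SWAP    → [7, 1, 1]
SWAP    → [7, 1, 1]
ROT     → [1, 1, 7]
SUB     → [1, -6]
STORE 0 → [1]

1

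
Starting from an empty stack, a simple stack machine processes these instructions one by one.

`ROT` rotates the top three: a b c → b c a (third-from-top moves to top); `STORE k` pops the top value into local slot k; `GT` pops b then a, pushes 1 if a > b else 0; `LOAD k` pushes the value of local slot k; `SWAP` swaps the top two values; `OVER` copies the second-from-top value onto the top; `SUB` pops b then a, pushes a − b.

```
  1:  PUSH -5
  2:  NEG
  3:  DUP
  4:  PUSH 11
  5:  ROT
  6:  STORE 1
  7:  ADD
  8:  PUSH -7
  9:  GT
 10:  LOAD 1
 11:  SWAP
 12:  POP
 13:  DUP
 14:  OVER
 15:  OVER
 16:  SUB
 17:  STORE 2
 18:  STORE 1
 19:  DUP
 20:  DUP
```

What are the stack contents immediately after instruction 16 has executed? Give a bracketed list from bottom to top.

[5, 5, 0]

PUSH -5 -> [-5]
NEG     -> [5]
DUP     -> [5, 5]
PUSH 11 -> [5, 5, 11]
ROT     -> [5, 11, 5]
STORE 1 -> [5, 11]
ADD     -> [16]
PUSH -7 -> [16, -7]
GT      -> [1]
LOAD 1  -> [1, 5]
SWAP    -> [5, 1]
POP     -> [5]
DUP     -> [5, 5]
OVER    -> [5, 5, 5]
OVER    -> [5, 5, 5, 5]
SUB     -> [5, 5, 0]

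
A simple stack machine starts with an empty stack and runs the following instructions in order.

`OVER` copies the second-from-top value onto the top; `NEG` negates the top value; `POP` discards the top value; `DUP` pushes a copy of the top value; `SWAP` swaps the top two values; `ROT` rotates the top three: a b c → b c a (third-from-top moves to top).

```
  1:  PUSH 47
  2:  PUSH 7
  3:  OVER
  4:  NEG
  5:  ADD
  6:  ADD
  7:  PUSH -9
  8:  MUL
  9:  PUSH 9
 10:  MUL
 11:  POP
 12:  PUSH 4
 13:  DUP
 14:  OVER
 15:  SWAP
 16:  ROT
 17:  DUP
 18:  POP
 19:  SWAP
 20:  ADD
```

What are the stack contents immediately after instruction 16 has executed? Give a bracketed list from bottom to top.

PUSH 47 → 47
PUSH 7  → 47 7
OVER    → 47 7 47
NEG     → 47 7 -47
ADD     → 47 -40
ADD     → 7
PUSH -9 → 7 -9
MUL     → -63
PUSH 9  → -63 9
MUL     → -567
POP     → (empty)
PUSH 4  → 4
DUP     → 4 4
OVER    → 4 4 4
SWAP    → 4 4 4
ROT     → 4 4 4

[4, 4, 4]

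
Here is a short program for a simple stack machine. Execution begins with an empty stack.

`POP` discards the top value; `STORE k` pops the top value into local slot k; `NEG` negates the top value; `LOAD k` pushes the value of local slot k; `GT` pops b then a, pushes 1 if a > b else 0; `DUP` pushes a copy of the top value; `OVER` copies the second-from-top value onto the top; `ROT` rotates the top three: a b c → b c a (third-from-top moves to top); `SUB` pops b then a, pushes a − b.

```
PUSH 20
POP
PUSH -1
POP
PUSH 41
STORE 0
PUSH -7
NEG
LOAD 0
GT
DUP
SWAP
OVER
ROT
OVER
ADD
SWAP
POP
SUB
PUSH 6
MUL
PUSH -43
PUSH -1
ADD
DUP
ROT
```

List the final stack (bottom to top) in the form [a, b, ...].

PUSH 20  : [20]
POP      : []
PUSH -1  : [-1]
POP      : []
PUSH 41  : [41]
STORE 0  : []
PUSH -7  : [-7]
NEG      : [7]
LOAD 0   : [7, 41]
GT       : [0]
DUP      : [0, 0]
SWAP     : [0, 0]
OVER     : [0, 0, 0]
ROT      : [0, 0, 0]
OVER     : [0, 0, 0, 0]
ADD      : [0, 0, 0]
SWAP     : [0, 0, 0]
POP      : [0, 0]
SUB      : [0]
PUSH 6   : [0, 6]
MUL      : [0]
PUSH -43 : [0, -43]
PUSH -1  : [0, -43, -1]
ADD      : [0, -44]
DUP      : [0, -44, -44]
ROT      : [-44, -44, 0]

[-44, -44, 0]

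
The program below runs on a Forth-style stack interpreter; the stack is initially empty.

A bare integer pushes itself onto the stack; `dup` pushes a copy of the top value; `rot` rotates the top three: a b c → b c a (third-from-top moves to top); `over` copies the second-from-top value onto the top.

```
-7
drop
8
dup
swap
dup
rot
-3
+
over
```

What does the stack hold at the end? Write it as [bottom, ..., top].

[8, 8, 5, 8]

-7   -> -7
drop -> (empty)
8    -> 8
dup  -> 8 8
swap -> 8 8
dup  -> 8 8 8
rot  -> 8 8 8
-3   -> 8 8 8 -3
+    -> 8 8 5
over -> 8 8 5 8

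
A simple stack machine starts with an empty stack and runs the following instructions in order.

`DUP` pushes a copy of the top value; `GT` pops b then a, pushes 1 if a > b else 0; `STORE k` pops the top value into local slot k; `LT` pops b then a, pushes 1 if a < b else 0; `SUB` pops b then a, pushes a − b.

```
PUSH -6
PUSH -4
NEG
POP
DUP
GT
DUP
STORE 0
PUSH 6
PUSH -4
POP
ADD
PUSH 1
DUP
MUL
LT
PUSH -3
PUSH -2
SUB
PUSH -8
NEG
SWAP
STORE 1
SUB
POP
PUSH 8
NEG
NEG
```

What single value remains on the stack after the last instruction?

PUSH -6  [-6]
PUSH -4  [-6, -4]
NEG      [-6, 4]
POP      [-6]
DUP      [-6, -6]
GT       [0]
DUP      [0, 0]
STORE 0  [0]
PUSH 6   [0, 6]
PUSH -4  [0, 6, -4]
POP      [0, 6]
ADD      [6]
PUSH 1   [6, 1]
DUP      [6, 1, 1]
MUL      [6, 1]
LT       [0]
PUSH -3  [0, -3]
PUSH -2  [0, -3, -2]
SUB      [0, -1]
PUSH -8  [0, -1, -8]
NEG      [0, -1, 8]
SWAP     [0, 8, -1]
STORE 1  [0, 8]
SUB      [-8]
POP      []
PUSH 8   [8]
NEG      [-8]
NEG      [8]

8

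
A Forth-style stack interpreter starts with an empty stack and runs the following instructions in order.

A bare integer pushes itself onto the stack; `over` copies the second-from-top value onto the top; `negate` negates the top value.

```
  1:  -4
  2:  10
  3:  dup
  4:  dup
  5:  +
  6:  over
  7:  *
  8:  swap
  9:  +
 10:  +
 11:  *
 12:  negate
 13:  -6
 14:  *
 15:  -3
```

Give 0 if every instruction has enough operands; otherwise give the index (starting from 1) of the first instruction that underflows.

11

-4   → [-4]
10   → [-4, 10]
dup  → [-4, 10, 10]
dup  → [-4, 10, 10, 10]
+    → [-4, 10, 20]
over → [-4, 10, 20, 10]
*    → [-4, 10, 200]
swap → [-4, 200, 10]
+    → [-4, 210]
+    → [206]
*  — needs 2 operands, stack has 1 → underflow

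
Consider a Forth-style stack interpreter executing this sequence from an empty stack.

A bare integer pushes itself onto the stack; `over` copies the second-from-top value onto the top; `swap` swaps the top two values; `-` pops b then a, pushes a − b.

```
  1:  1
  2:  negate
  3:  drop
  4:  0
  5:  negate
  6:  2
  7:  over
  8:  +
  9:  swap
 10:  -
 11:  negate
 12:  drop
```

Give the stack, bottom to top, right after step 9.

1      -> 1
negate -> -1
drop   -> (empty)
0      -> 0
negate -> 0
2      -> 0 2
over   -> 0 2 0
+      -> 0 2
swap   -> 2 0

[2, 0]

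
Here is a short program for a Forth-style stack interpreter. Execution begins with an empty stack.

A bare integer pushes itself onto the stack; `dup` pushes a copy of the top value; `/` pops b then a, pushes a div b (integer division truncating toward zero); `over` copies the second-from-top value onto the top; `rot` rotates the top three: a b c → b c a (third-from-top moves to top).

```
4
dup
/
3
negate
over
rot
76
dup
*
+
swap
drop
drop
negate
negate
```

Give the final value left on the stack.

4      : 4
dup    : 4 4
/      : 1
3      : 1 3
negate : 1 -3
over   : 1 -3 1
rot    : -3 1 1
76     : -3 1 1 76
dup    : -3 1 1 76 76
*      : -3 1 1 5776
+      : -3 1 5777
swap   : -3 5777 1
drop   : -3 5777
drop   : -3
negate : 3
negate : -3

-3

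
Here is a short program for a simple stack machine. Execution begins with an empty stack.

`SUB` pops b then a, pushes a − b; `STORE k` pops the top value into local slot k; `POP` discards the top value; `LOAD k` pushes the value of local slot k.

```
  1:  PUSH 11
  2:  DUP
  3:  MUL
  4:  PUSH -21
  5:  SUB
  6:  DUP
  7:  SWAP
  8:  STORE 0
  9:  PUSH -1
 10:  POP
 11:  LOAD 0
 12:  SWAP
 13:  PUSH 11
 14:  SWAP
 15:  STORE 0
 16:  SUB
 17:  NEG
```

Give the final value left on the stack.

PUSH 11  -> [11]
DUP      -> [11, 11]
MUL      -> [121]
PUSH -21 -> [121, -21]
SUB      -> [142]
DUP      -> [142, 142]
SWAP     -> [142, 142]
STORE 0  -> [142]
PUSH -1  -> [142, -1]
POP      -> [142]
LOAD 0   -> [142, 142]
SWAP     -> [142, 142]
PUSH 11  -> [142, 142, 11]
SWAP     -> [142, 11, 142]
STORE 0  -> [142, 11]
SUB      -> [131]
NEG      -> [-131]

-131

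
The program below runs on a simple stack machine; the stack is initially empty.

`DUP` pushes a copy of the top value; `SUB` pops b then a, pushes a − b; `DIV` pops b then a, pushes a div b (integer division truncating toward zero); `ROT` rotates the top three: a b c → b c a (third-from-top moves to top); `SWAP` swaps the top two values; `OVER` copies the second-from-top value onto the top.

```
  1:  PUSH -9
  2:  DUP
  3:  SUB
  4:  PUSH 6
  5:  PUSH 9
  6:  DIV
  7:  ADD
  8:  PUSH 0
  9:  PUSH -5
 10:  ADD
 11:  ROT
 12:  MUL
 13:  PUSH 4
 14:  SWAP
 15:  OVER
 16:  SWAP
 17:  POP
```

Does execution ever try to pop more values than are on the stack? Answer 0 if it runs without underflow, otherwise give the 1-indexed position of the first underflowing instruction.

PUSH -9 → -9
DUP     → -9 -9
SUB     → 0
PUSH 6  → 0 6
PUSH 9  → 0 6 9
DIV     → 0 0
ADD     → 0
PUSH 0  → 0 0
PUSH -5 → 0 0 -5
ADD     → 0 -5
ROT  — needs 3 operands, stack has 2 → underflow

11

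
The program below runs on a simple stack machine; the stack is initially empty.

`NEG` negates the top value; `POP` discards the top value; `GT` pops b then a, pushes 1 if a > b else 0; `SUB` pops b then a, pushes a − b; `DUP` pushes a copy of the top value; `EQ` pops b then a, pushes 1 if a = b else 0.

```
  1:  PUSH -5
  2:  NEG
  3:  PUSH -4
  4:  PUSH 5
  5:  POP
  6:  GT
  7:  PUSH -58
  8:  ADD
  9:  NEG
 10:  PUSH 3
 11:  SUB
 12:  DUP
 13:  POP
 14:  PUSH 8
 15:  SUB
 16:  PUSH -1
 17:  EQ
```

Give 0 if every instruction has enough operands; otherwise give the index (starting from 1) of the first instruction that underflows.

0

PUSH -5  → [-5]
NEG      → [5]
PUSH -4  → [5, -4]
PUSH 5   → [5, -4, 5]
POP      → [5, -4]
GT       → [1]
PUSH -58 → [1, -58]
ADD      → [-57]
NEG      → [57]
PUSH 3   → [57, 3]
SUB      → [54]
DUP      → [54, 54]
POP      → [54]
PUSH 8   → [54, 8]
SUB      → [46]
PUSH -1  → [46, -1]
EQ       → [0]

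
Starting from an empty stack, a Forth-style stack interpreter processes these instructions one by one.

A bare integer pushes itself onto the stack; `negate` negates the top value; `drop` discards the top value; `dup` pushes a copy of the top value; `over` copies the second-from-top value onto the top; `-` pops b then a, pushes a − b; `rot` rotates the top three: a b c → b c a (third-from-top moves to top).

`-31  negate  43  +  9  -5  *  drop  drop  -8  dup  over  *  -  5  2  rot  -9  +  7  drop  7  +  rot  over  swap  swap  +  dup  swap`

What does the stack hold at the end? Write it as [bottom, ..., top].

-31    -> -31
negate -> 31
43     -> 31 43
+      -> 74
9      -> 74 9
-5     -> 74 9 -5
*      -> 74 -45
drop   -> 74
drop   -> (empty)
-8     -> -8
dup    -> -8 -8
over   -> -8 -8 -8
*      -> -8 64
-      -> -72
5      -> -72 5
2      -> -72 5 2
rot    -> 5 2 -72
-9     -> 5 2 -72 -9
+      -> 5 2 -81
7      -> 5 2 -81 7
drop   -> 5 2 -81
7      -> 5 2 -81 7
+      -> 5 2 -74
rot    -> 2 -74 5
over   -> 2 -74 5 -74
swap   -> 2 -74 -74 5
swap   -> 2 -74 5 -74
+      -> 2 -74 -69
dup    -> 2 -74 -69 -69
swap   -> 2 -74 -69 -69

[2, -74, -69, -69]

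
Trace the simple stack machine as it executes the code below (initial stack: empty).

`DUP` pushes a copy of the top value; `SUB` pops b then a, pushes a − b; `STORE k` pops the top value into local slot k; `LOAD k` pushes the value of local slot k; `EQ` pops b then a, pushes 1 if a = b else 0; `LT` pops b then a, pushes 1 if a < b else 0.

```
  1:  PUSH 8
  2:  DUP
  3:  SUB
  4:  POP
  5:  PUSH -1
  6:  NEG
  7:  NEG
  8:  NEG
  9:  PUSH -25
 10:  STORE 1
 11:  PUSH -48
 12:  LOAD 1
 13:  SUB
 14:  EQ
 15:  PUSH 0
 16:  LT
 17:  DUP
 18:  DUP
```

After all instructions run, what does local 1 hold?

PUSH 8   -> [8]
DUP      -> [8, 8]
SUB      -> [0]
POP      -> []
PUSH -1  -> [-1]
NEG      -> [1]
NEG      -> [-1]
NEG      -> [1]
PUSH -25 -> [1, -25]
STORE 1  -> [1]
PUSH -48 -> [1, -48]
LOAD 1   -> [1, -48, -25]
SUB      -> [1, -23]
EQ       -> [0]
PUSH 0   -> [0, 0]
LT       -> [0]
DUP      -> [0, 0]
DUP      -> [0, 0, 0]

-25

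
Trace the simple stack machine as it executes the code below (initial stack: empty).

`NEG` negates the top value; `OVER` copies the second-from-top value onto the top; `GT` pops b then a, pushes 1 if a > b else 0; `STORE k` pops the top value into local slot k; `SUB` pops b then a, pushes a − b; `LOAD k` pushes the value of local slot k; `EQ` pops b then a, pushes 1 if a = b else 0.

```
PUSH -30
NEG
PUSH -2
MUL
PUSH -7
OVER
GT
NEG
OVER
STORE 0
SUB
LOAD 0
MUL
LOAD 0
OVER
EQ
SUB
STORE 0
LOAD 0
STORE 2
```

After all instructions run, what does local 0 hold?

3540

PUSH -30 → [-30]
NEG      → [30]
PUSH -2  → [30, -2]
MUL      → [-60]
PUSH -7  → [-60, -7]
OVER     → [-60, -7, -60]
GT       → [-60, 1]
NEG      → [-60, -1]
OVER     → [-60, -1, -60]
STORE 0  → [-60, -1]
SUB      → [-59]
LOAD 0   → [-59, -60]
MUL      → [3540]
LOAD 0   → [3540, -60]
OVER     → [3540, -60, 3540]
EQ       → [3540, 0]
SUB      → [3540]
STORE 0  → []
LOAD 0   → [3540]
STORE 2  → []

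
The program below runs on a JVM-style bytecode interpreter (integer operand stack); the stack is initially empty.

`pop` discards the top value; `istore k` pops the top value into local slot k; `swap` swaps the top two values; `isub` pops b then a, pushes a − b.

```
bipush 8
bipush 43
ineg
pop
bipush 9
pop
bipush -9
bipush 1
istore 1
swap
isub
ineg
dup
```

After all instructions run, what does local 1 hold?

bipush 8  : 8
bipush 43 : 8 43
ineg      : 8 -43
pop       : 8
bipush 9  : 8 9
pop       : 8
bipush -9 : 8 -9
bipush 1  : 8 -9 1
istore 1  : 8 -9
swap      : -9 8
isub      : -17
ineg      : 17
dup       : 17 17

1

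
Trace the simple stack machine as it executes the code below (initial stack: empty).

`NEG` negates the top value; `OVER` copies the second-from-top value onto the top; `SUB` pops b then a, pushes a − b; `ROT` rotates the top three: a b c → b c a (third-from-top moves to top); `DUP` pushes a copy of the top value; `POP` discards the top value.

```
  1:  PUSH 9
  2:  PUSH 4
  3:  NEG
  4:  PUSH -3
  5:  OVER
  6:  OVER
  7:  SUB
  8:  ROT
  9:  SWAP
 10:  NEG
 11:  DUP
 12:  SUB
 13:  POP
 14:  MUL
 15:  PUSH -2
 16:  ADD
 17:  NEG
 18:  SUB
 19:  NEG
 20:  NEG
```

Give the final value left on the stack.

PUSH 9  -> 9
PUSH 4  -> 9 4
NEG     -> 9 -4
PUSH -3 -> 9 -4 -3
OVER    -> 9 -4 -3 -4
OVER    -> 9 -4 -3 -4 -3
SUB     -> 9 -4 -3 -1
ROT     -> 9 -3 -1 -4
SWAP    -> 9 -3 -4 -1
NEG     -> 9 -3 -4 1
DUP     -> 9 -3 -4 1 1
SUB     -> 9 -3 -4 0
POP     -> 9 -3 -4
MUL     -> 9 12
PUSH -2 -> 9 12 -2
ADD     -> 9 10
NEG     -> 9 -10
SUB     -> 19
NEG     -> -19
NEG     -> 19

19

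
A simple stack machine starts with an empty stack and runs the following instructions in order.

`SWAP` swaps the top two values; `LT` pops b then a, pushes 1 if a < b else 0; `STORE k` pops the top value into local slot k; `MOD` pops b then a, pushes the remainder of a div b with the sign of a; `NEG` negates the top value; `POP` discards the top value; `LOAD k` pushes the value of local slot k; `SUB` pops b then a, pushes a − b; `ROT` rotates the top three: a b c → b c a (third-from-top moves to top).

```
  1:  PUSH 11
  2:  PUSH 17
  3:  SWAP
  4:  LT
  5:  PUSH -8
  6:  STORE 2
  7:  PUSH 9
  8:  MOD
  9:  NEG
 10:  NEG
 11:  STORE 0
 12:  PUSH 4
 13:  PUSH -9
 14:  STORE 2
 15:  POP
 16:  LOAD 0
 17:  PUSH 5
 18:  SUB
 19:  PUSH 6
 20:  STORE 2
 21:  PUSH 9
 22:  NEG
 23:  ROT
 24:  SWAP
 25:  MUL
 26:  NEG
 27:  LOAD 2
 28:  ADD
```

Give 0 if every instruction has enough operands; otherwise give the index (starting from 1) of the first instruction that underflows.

23

PUSH 11 → 11
PUSH 17 → 11 17
SWAP    → 17 11
LT      → 0
PUSH -8 → 0 -8
STORE 2 → 0
PUSH 9  → 0 9
MOD     → 0
NEG     → 0
NEG     → 0
STORE 0 → (empty)
PUSH 4  → 4
PUSH -9 → 4 -9
STORE 2 → 4
POP     → (empty)
LOAD 0  → 0
PUSH 5  → 0 5
SUB     → -5
PUSH 6  → -5 6
STORE 2 → -5
PUSH 9  → -5 9
NEG     → -5 -9
ROT  — needs 3 operands, stack has 2 → underflow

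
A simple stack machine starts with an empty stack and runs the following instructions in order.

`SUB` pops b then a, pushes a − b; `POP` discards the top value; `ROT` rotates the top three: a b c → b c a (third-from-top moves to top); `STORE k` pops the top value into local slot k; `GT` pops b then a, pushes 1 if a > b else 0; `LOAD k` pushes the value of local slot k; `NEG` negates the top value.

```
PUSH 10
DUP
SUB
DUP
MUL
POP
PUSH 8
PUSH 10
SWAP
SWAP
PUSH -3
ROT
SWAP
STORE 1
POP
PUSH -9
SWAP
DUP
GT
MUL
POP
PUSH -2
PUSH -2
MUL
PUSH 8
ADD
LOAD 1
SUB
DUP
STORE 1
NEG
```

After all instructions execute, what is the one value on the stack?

PUSH 10 : [10]
DUP     : [10, 10]
SUB     : [0]
DUP     : [0, 0]
MUL     : [0]
POP     : []
PUSH 8  : [8]
PUSH 10 : [8, 10]
SWAP    : [10, 8]
SWAP    : [8, 10]
PUSH -3 : [8, 10, -3]
ROT     : [10, -3, 8]
SWAP    : [10, 8, -3]
STORE 1 : [10, 8]
POP     : [10]
PUSH -9 : [10, -9]
SWAP    : [-9, 10]
DUP     : [-9, 10, 10]
GT      : [-9, 0]
MUL     : [0]
POP     : []
PUSH -2 : [-2]
PUSH -2 : [-2, -2]
MUL     : [4]
PUSH 8  : [4, 8]
ADD     : [12]
LOAD 1  : [12, -3]
SUB     : [15]
DUP     : [15, 15]
STORE 1 : [15]
NEG     : [-15]

-15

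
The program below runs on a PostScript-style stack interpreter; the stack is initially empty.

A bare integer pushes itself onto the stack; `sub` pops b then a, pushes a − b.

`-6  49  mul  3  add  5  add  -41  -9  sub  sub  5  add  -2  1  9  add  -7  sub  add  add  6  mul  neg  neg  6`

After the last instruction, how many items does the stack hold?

2

-6  -> [-6]
49  -> [-6, 49]
mul -> [-294]
3   -> [-294, 3]
add -> [-291]
5   -> [-291, 5]
add -> [-286]
-41 -> [-286, -41]
-9  -> [-286, -41, -9]
sub -> [-286, -32]
sub -> [-254]
5   -> [-254, 5]
add -> [-249]
-2  -> [-249, -2]
1   -> [-249, -2, 1]
9   -> [-249, -2, 1, 9]
add -> [-249, -2, 10]
-7  -> [-249, -2, 10, -7]
sub -> [-249, -2, 17]
add -> [-249, 15]
add -> [-234]
6   -> [-234, 6]
mul -> [-1404]
neg -> [1404]
neg -> [-1404]
6   -> [-1404, 6]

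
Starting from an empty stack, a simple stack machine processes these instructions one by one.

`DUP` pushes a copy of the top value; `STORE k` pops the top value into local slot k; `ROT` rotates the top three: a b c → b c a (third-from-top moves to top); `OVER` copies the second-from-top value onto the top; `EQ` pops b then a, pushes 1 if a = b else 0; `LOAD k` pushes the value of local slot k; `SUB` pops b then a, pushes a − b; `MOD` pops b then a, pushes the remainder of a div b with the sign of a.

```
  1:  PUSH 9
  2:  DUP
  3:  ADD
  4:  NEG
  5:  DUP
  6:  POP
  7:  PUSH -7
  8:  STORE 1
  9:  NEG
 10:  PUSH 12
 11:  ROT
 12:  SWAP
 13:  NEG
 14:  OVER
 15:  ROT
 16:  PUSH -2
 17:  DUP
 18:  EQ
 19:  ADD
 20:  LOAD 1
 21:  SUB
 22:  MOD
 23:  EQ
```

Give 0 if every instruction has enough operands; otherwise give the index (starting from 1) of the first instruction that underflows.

PUSH 9   9
DUP      9 9
ADD      18
NEG      -18
DUP      -18 -18
POP      -18
PUSH -7  -18 -7
STORE 1  -18
NEG      18
PUSH 12  18 12
ROT  — needs 3 operands, stack has 2 → underflow

11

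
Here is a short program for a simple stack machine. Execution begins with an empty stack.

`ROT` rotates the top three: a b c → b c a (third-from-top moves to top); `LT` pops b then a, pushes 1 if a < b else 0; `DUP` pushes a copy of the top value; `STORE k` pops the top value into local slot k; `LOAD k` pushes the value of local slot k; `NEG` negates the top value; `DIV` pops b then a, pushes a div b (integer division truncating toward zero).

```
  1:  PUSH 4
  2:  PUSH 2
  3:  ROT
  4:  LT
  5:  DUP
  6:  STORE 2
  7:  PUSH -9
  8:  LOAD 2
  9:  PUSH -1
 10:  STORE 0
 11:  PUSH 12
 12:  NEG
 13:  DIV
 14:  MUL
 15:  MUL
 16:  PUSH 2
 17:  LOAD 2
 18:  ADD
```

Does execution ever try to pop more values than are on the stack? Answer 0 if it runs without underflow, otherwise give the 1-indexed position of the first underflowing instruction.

PUSH 4 : 4
PUSH 2 : 4 2
ROT  — needs 3 operands, stack has 2 → underflow

3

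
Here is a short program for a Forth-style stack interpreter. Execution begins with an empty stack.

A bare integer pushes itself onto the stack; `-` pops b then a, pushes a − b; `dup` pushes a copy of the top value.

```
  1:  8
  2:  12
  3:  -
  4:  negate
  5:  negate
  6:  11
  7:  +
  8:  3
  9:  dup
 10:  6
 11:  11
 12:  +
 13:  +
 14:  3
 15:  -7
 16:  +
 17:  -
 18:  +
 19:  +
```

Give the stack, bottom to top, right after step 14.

8      : [8]
12     : [8, 12]
-      : [-4]
negate : [4]
negate : [-4]
11     : [-4, 11]
+      : [7]
3      : [7, 3]
dup    : [7, 3, 3]
6      : [7, 3, 3, 6]
11     : [7, 3, 3, 6, 11]
+      : [7, 3, 3, 17]
+      : [7, 3, 20]
3      : [7, 3, 20, 3]

[7, 3, 20, 3]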